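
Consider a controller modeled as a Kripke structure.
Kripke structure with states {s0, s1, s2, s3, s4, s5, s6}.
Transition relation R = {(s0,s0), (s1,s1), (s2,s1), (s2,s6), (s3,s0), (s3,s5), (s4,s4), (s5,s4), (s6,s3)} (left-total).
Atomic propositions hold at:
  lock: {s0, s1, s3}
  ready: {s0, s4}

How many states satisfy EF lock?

5

EF lock: least fixpoint, start Z0 = {s0, s1, s3}, add states with some successor in Z. Z1 = {s0, s1, s2, s3, s6}; fixed.
Sat(EF lock) = {s0, s1, s2, s3, s6}
|Sat(EF lock)| = |{s0, s1, s2, s3, s6}| = 5.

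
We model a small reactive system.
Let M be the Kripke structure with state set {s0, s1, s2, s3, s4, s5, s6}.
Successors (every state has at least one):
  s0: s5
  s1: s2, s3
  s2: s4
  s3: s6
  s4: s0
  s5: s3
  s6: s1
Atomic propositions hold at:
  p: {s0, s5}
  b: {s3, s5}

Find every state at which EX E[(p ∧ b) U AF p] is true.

Sat(p ∧ b) = {s5}
AF p: least fixpoint, start Z0 = {s0, s5}, add states with every successor in Z. Z1 = {s0, s4, s5}; Z2 = {s0, s2, s4, s5}; fixed.
Sat(AF p) = {s0, s2, s4, s5}
E[(p ∧ b) U AF p]: least fixpoint, start Z0 = Sat(AF p) = {s0, s2, s4, s5}, add states in Sat(p ∧ b) with some successor in Z. Already a fixed point.
Sat(E[(p ∧ b) U AF p]) = {s0, s2, s4, s5}
Sat(EX E[(p ∧ b) U AF p]) = {s : some successor in {s0, s2, s4, s5}} = {s0, s1, s2, s4}

{s0, s1, s2, s4}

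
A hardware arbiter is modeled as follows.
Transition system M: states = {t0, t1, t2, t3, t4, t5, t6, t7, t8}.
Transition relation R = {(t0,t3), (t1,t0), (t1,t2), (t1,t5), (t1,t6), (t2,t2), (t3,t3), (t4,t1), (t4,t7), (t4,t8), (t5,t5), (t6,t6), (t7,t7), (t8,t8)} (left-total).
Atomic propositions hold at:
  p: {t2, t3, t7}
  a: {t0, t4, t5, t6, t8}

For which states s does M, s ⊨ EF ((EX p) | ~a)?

Sat(EX p) = {s : some successor in {t2, t3, t7}} = {t0, t1, t2, t3, t4, t7}
Sat(~a) = {t1, t2, t3, t7}
Sat((EX p) | ~a) = {t0, t1, t2, t3, t4, t7}
EF ((EX p) | ~a): least fixpoint, start Z0 = {t0, t1, t2, t3, t4, t7}, add states with some successor in Z. Already a fixed point.
Sat(EF ((EX p) | ~a)) = {t0, t1, t2, t3, t4, t7}

{t0, t1, t2, t3, t4, t7}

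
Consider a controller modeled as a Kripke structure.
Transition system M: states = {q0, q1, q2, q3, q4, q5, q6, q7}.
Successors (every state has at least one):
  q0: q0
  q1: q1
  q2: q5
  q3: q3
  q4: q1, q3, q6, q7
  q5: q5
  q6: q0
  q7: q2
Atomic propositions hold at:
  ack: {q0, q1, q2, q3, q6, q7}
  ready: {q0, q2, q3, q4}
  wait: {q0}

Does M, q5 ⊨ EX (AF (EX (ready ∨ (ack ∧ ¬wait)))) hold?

No

Sat(¬wait) = {q1, q2, q3, q4, q5, q6, q7}
Sat(ack ∧ ¬wait) = {q1, q2, q3, q6, q7}
Sat(ready ∨ (ack ∧ ¬wait)) = {q0, q1, q2, q3, q4, q6, q7}
Sat(EX (ready ∨ (ack ∧ ¬wait))) = {s : some successor in {q0, q1, q2, q3, q4, q6, q7}} = {q0, q1, q3, q4, q6, q7}
AF (EX (ready ∨ (ack ∧ ¬wait))): least fixpoint, start Z0 = {q0, q1, q3, q4, q6, q7}, add states with every successor in Z. Already a fixed point.
Sat(AF (EX (ready ∨ (ack ∧ ¬wait)))) = {q0, q1, q3, q4, q6, q7}
Sat(EX (AF (EX (ready ∨ (ack ∧ ¬wait))))) = {s : some successor in {q0, q1, q3, q4, q6, q7}} = {q0, q1, q3, q4, q6}
q5 ∉ Sat(EX (AF (EX (ready ∨ (ack ∧ ¬wait))))) = {q0, q1, q3, q4, q6}, so the formula does not hold at q5.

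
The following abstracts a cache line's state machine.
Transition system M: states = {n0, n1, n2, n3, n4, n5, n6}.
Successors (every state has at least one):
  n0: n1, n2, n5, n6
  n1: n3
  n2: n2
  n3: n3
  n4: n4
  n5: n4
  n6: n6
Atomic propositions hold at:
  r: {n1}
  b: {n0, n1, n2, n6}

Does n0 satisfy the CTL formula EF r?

EF r: least fixpoint, start Z0 = {n1}, add states with some successor in Z. Z1 = {n0, n1}; fixed.
Sat(EF r) = {n0, n1}
n0 ∈ Sat(EF r) = {n0, n1}, so the formula holds at n0.

Yes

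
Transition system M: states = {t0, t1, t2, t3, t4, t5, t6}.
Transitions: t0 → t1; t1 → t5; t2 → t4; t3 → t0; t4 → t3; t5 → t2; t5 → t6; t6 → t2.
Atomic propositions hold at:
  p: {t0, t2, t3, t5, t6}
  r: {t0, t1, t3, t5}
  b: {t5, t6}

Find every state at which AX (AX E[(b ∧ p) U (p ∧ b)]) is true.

Sat(b ∧ p) = {t5, t6}
Sat(p ∧ b) = {t5, t6}
E[(b ∧ p) U (p ∧ b)]: least fixpoint, start Z0 = Sat((p ∧ b)) = {t5, t6}, add states in Sat(b ∧ p) with some successor in Z. Already a fixed point.
Sat(E[(b ∧ p) U (p ∧ b)]) = {t5, t6}
Sat(AX E[(b ∧ p) U (p ∧ b)]) = {s : every successor in {t5, t6}} = {t1}
Sat(AX (AX E[(b ∧ p) U (p ∧ b)])) = {s : every successor in {t1}} = {t0}

{t0}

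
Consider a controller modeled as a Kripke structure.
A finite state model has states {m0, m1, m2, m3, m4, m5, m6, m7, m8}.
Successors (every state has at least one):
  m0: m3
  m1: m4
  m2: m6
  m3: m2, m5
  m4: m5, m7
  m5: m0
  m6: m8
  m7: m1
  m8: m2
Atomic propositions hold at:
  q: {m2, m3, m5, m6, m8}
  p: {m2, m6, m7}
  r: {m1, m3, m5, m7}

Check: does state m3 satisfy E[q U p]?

Yes

E[q U p]: least fixpoint, start Z0 = Sat(p) = {m2, m6, m7}, add states in Sat(q) with some successor in Z. Z1 = {m2, m3, m6, m7, m8}; fixed.
Sat(E[q U p]) = {m2, m3, m6, m7, m8}
m3 ∈ Sat(E[q U p]) = {m2, m3, m6, m7, m8}, so the formula holds at m3.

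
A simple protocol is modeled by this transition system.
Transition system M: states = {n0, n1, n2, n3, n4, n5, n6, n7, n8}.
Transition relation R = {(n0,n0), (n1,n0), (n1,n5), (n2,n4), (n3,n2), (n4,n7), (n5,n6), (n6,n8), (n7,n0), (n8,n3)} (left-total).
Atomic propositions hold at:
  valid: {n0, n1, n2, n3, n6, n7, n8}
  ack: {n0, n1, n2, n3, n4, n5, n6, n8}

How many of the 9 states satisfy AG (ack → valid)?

Sat(ack → valid) = {n0, n1, n2, n3, n6, n7, n8}
AG (ack → valid): greatest fixpoint, start Z0 = {n0, n1, n2, n3, n6, n7, n8}, keep only states in Sat with every successor in Z. Z1 = {n0, n3, n6, n7, n8}; Z2 = {n0, n6, n7, n8}; Z3 = {n0, n6, n7}; Z4 = {n0, n7}; fixed.
Sat(AG (ack → valid)) = {n0, n7}
|Sat(AG (ack → valid))| = |{n0, n7}| = 2.

2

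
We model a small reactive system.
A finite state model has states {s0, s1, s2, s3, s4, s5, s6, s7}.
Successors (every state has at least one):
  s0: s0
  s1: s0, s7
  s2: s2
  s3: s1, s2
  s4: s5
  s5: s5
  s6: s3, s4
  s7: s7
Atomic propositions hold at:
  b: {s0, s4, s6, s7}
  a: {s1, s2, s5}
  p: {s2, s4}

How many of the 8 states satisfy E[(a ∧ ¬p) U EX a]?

Sat(¬p) = {s0, s1, s3, s5, s6, s7}
Sat(a ∧ ¬p) = {s1, s5}
Sat(EX a) = {s : some successor in {s1, s2, s5}} = {s2, s3, s4, s5}
E[(a ∧ ¬p) U EX a]: least fixpoint, start Z0 = Sat(EX a) = {s2, s3, s4, s5}, add states in Sat(a ∧ ¬p) with some successor in Z. Already a fixed point.
Sat(E[(a ∧ ¬p) U EX a]) = {s2, s3, s4, s5}
|Sat(E[(a ∧ ¬p) U EX a])| = |{s2, s3, s4, s5}| = 4.

4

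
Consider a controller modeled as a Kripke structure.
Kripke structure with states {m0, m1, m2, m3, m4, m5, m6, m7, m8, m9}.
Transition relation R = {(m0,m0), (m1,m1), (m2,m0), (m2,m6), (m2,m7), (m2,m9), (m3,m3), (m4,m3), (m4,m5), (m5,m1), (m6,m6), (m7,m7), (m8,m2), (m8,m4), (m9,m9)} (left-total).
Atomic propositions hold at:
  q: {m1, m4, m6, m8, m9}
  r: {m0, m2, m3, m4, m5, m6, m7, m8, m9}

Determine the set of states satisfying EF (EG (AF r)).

AF r: least fixpoint, start Z0 = {m0, m2, m3, m4, m5, m6, m7, m8, m9}, add states with every successor in Z. Already a fixed point.
Sat(AF r) = {m0, m2, m3, m4, m5, m6, m7, m8, m9}
EG (AF r): greatest fixpoint, start Z0 = {m0, m2, m3, m4, m5, m6, m7, m8, m9}, keep only states in Sat with some successor in Z. Z1 = {m0, m2, m3, m4, m6, m7, m8, m9}; fixed.
Sat(EG (AF r)) = {m0, m2, m3, m4, m6, m7, m8, m9}
EF (EG (AF r)): least fixpoint, start Z0 = {m0, m2, m3, m4, m6, m7, m8, m9}, add states with some successor in Z. Already a fixed point.
Sat(EF (EG (AF r))) = {m0, m2, m3, m4, m6, m7, m8, m9}

{m0, m2, m3, m4, m6, m7, m8, m9}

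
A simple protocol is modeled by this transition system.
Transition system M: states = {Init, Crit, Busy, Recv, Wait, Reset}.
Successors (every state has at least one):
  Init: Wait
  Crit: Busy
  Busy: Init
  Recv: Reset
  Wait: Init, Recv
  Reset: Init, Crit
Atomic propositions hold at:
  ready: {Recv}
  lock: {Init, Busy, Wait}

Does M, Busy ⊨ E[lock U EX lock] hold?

Sat(EX lock) = {s : some successor in {Init, Busy, Wait}} = {Init, Crit, Busy, Wait, Reset}
E[lock U EX lock]: least fixpoint, start Z0 = Sat(EX lock) = {Init, Crit, Busy, Wait, Reset}, add states in Sat(lock) with some successor in Z. Already a fixed point.
Sat(E[lock U EX lock]) = {Init, Crit, Busy, Wait, Reset}
Busy ∈ Sat(E[lock U EX lock]) = {Init, Crit, Busy, Wait, Reset}, so the formula holds at Busy.

Yes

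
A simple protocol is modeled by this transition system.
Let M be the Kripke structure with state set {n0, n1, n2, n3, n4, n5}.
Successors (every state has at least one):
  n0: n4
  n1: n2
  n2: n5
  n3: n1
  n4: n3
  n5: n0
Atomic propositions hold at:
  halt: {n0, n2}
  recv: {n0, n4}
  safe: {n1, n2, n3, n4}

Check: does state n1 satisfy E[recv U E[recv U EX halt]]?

Sat(EX halt) = {s : some successor in {n0, n2}} = {n1, n5}
E[recv U EX halt]: least fixpoint, start Z0 = Sat(EX halt) = {n1, n5}, add states in Sat(recv) with some successor in Z. Already a fixed point.
Sat(E[recv U EX halt]) = {n1, n5}
E[recv U E[recv U EX halt]]: least fixpoint, start Z0 = Sat(E[recv U EX halt]) = {n1, n5}, add states in Sat(recv) with some successor in Z. Already a fixed point.
Sat(E[recv U E[recv U EX halt]]) = {n1, n5}
n1 ∈ Sat(E[recv U E[recv U EX halt]]) = {n1, n5}, so the formula holds at n1.

Yes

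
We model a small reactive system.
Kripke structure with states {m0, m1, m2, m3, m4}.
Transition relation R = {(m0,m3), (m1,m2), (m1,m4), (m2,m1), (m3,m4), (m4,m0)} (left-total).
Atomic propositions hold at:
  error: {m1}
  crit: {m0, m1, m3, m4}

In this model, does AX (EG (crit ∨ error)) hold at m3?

Sat(crit ∨ error) = {m0, m1, m3, m4}
EG (crit ∨ error): greatest fixpoint, start Z0 = {m0, m1, m3, m4}, keep only states in Sat with some successor in Z. Already a fixed point.
Sat(EG (crit ∨ error)) = {m0, m1, m3, m4}
Sat(AX (EG (crit ∨ error))) = {s : every successor in {m0, m1, m3, m4}} = {m0, m2, m3, m4}
m3 ∈ Sat(AX (EG (crit ∨ error))) = {m0, m2, m3, m4}, so the formula holds at m3.

Yes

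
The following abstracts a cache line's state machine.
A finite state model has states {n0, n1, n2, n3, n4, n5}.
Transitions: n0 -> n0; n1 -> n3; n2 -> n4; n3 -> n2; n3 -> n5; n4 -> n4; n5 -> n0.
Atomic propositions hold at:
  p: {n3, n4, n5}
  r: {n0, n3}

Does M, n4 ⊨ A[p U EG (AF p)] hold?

AF p: least fixpoint, start Z0 = {n3, n4, n5}, add states with every successor in Z. Z1 = {n1, n2, n3, n4, n5}; fixed.
Sat(AF p) = {n1, n2, n3, n4, n5}
EG (AF p): greatest fixpoint, start Z0 = {n1, n2, n3, n4, n5}, keep only states in Sat with some successor in Z. Z1 = {n1, n2, n3, n4}; fixed.
Sat(EG (AF p)) = {n1, n2, n3, n4}
A[p U EG (AF p)]: least fixpoint, start Z0 = Sat(EG (AF p)) = {n1, n2, n3, n4}, add states in Sat(p) with every successor in Z. Already a fixed point.
Sat(A[p U EG (AF p)]) = {n1, n2, n3, n4}
n4 ∈ Sat(A[p U EG (AF p)]) = {n1, n2, n3, n4}, so the formula holds at n4.

Yes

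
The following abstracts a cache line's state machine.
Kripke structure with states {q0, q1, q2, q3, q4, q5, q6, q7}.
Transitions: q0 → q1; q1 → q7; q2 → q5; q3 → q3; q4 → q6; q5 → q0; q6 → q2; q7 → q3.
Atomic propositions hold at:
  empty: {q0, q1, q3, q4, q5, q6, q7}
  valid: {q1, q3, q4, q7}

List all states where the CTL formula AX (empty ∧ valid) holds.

{q0, q1, q3, q7}

Sat(empty ∧ valid) = {q1, q3, q4, q7}
Sat(AX (empty ∧ valid)) = {s : every successor in {q1, q3, q4, q7}} = {q0, q1, q3, q7}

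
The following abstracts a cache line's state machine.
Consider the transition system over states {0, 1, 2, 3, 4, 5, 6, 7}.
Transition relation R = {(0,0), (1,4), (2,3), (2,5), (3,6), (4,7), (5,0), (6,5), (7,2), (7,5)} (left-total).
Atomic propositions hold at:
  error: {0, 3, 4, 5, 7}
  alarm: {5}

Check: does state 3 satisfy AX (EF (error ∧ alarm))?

Sat(error ∧ alarm) = {5}
EF (error ∧ alarm): least fixpoint, start Z0 = {5}, add states with some successor in Z. Z1 = {2, 5, 6, 7}; Z2 = {2, 3, 4, 5, 6, 7}; Z3 = {1, 2, 3, 4, 5, 6, 7}; fixed.
Sat(EF (error ∧ alarm)) = {1, 2, 3, 4, 5, 6, 7}
Sat(AX (EF (error ∧ alarm))) = {s : every successor in {1, 2, 3, 4, 5, 6, 7}} = {1, 2, 3, 4, 6, 7}
3 ∈ Sat(AX (EF (error ∧ alarm))) = {1, 2, 3, 4, 6, 7}, so the formula holds at 3.

Yes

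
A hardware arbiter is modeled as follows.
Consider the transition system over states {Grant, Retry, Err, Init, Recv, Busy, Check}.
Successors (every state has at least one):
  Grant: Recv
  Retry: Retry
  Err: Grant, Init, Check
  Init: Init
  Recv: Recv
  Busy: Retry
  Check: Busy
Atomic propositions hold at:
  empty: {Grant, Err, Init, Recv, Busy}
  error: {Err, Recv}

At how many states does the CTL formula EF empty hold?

EF empty: least fixpoint, start Z0 = {Grant, Err, Init, Recv, Busy}, add states with some successor in Z. Z1 = {Grant, Err, Init, Recv, Busy, Check}; fixed.
Sat(EF empty) = {Grant, Err, Init, Recv, Busy, Check}
|Sat(EF empty)| = |{Grant, Err, Init, Recv, Busy, Check}| = 6.

6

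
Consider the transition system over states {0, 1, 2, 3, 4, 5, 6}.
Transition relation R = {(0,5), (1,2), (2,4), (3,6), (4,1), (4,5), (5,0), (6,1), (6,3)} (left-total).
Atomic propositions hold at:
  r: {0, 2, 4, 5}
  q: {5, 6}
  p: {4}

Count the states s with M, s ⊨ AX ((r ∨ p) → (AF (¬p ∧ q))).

Sat(r ∨ p) = {0, 2, 4, 5}
Sat(¬p) = {0, 1, 2, 3, 5, 6}
Sat(¬p ∧ q) = {5, 6}
AF (¬p ∧ q): least fixpoint, start Z0 = {5, 6}, add states with every successor in Z. Z1 = {0, 3, 5, 6}; fixed.
Sat(AF (¬p ∧ q)) = {0, 3, 5, 6}
Sat((r ∨ p) → (AF (¬p ∧ q))) = {0, 1, 3, 5, 6}
Sat(AX ((r ∨ p) → (AF (¬p ∧ q)))) = {s : every successor in {0, 1, 3, 5, 6}} = {0, 3, 4, 5, 6}
|Sat(AX ((r ∨ p) → (AF (¬p ∧ q))))| = |{0, 3, 4, 5, 6}| = 5.

5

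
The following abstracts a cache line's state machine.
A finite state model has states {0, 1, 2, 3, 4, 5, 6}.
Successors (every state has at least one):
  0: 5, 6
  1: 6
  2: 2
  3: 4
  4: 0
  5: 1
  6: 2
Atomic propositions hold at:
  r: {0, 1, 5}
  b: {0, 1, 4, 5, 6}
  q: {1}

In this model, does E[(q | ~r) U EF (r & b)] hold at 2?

Sat(~r) = {2, 3, 4, 6}
Sat(q | ~r) = {1, 2, 3, 4, 6}
Sat(r & b) = {0, 1, 5}
EF (r & b): least fixpoint, start Z0 = {0, 1, 5}, add states with some successor in Z. Z1 = {0, 1, 4, 5}; Z2 = {0, 1, 3, 4, 5}; fixed.
Sat(EF (r & b)) = {0, 1, 3, 4, 5}
E[(q | ~r) U EF (r & b)]: least fixpoint, start Z0 = Sat(EF (r & b)) = {0, 1, 3, 4, 5}, add states in Sat(q | ~r) with some successor in Z. Already a fixed point.
Sat(E[(q | ~r) U EF (r & b)]) = {0, 1, 3, 4, 5}
2 ∉ Sat(E[(q | ~r) U EF (r & b)]) = {0, 1, 3, 4, 5}, so the formula does not hold at 2.

No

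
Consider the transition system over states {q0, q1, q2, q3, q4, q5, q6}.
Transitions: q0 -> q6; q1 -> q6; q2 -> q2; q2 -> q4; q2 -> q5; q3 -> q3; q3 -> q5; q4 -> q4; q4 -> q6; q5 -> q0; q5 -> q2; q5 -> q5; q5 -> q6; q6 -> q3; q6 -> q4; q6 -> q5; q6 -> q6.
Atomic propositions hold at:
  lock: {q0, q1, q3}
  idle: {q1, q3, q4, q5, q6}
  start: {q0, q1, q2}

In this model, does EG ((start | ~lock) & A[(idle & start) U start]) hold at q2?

Sat(~lock) = {q2, q4, q5, q6}
Sat(start | ~lock) = {q0, q1, q2, q4, q5, q6}
Sat(idle & start) = {q1}
A[(idle & start) U start]: least fixpoint, start Z0 = Sat(start) = {q0, q1, q2}, add states in Sat(idle & start) with every successor in Z. Already a fixed point.
Sat(A[(idle & start) U start]) = {q0, q1, q2}
Sat((start | ~lock) & A[(idle & start) U start]) = {q0, q1, q2}
EG ((start | ~lock) & A[(idle & start) U start]): greatest fixpoint, start Z0 = {q0, q1, q2}, keep only states in Sat with some successor in Z. Z1 = {q2}; fixed.
Sat(EG ((start | ~lock) & A[(idle & start) U start])) = {q2}
q2 ∈ Sat(EG ((start | ~lock) & A[(idle & start) U start])) = {q2}, so the formula holds at q2.

Yes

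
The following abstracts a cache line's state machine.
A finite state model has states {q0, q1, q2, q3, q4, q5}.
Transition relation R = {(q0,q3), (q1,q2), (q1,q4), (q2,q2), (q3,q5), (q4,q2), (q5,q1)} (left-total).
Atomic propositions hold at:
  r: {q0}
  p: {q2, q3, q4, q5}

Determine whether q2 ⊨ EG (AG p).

AG p: greatest fixpoint, start Z0 = {q2, q3, q4, q5}, keep only states in Sat with every successor in Z. Z1 = {q2, q3, q4}; Z2 = {q2, q4}; fixed.
Sat(AG p) = {q2, q4}
EG (AG p): greatest fixpoint, start Z0 = {q2, q4}, keep only states in Sat with some successor in Z. Already a fixed point.
Sat(EG (AG p)) = {q2, q4}
q2 ∈ Sat(EG (AG p)) = {q2, q4}, so the formula holds at q2.

Yes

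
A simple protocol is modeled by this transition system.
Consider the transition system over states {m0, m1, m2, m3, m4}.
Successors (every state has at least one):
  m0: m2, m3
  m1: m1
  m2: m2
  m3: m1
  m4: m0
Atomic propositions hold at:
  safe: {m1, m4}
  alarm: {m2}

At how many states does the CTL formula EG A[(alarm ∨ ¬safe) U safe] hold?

2

Sat(¬safe) = {m0, m2, m3}
Sat(alarm ∨ ¬safe) = {m0, m2, m3}
A[(alarm ∨ ¬safe) U safe]: least fixpoint, start Z0 = Sat(safe) = {m1, m4}, add states in Sat(alarm ∨ ¬safe) with every successor in Z. Z1 = {m1, m3, m4}; fixed.
Sat(A[(alarm ∨ ¬safe) U safe]) = {m1, m3, m4}
EG A[(alarm ∨ ¬safe) U safe]: greatest fixpoint, start Z0 = {m1, m3, m4}, keep only states in Sat with some successor in Z. Z1 = {m1, m3}; fixed.
Sat(EG A[(alarm ∨ ¬safe) U safe]) = {m1, m3}
|Sat(EG A[(alarm ∨ ¬safe) U safe])| = |{m1, m3}| = 2.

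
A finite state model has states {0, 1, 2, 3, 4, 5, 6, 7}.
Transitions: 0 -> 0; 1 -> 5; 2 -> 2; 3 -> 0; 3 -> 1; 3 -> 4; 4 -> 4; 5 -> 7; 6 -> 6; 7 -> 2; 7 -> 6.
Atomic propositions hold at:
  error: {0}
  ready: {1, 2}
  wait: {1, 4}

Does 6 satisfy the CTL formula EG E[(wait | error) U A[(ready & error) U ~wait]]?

Sat(wait | error) = {0, 1, 4}
Sat(ready & error) = ∅
Sat(~wait) = {0, 2, 3, 5, 6, 7}
A[(ready & error) U ~wait]: least fixpoint, start Z0 = Sat(~wait) = {0, 2, 3, 5, 6, 7}, add states in Sat(ready & error) with every successor in Z. Already a fixed point.
Sat(A[(ready & error) U ~wait]) = {0, 2, 3, 5, 6, 7}
E[(wait | error) U A[(ready & error) U ~wait]]: least fixpoint, start Z0 = Sat(A[(ready & error) U ~wait]) = {0, 2, 3, 5, 6, 7}, add states in Sat(wait | error) with some successor in Z. Z1 = {0, 1, 2, 3, 5, 6, 7}; fixed.
Sat(E[(wait | error) U A[(ready & error) U ~wait]]) = {0, 1, 2, 3, 5, 6, 7}
EG E[(wait | error) U A[(ready & error) U ~wait]]: greatest fixpoint, start Z0 = {0, 1, 2, 3, 5, 6, 7}, keep only states in Sat with some successor in Z. Already a fixed point.
Sat(EG E[(wait | error) U A[(ready & error) U ~wait]]) = {0, 1, 2, 3, 5, 6, 7}
6 ∈ Sat(EG E[(wait | error) U A[(ready & error) U ~wait]]) = {0, 1, 2, 3, 5, 6, 7}, so the formula holds at 6.

Yes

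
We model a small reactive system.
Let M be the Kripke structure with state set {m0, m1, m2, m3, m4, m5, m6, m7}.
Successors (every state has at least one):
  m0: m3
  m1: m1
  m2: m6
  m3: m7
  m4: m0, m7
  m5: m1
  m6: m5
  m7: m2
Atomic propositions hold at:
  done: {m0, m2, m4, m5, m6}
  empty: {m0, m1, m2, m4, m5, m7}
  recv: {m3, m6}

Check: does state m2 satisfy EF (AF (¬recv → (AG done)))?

Sat(¬recv) = {m0, m1, m2, m4, m5, m7}
AG done: greatest fixpoint, start Z0 = {m0, m2, m4, m5, m6}, keep only states in Sat with every successor in Z. Z1 = {m2, m6}; Z2 = {m2}; Z3 = ∅; fixed.
Sat(AG done) = ∅
Sat(¬recv → (AG done)) = {m3, m6}
AF (¬recv → (AG done)): least fixpoint, start Z0 = {m3, m6}, add states with every successor in Z. Z1 = {m0, m2, m3, m6}; Z2 = {m0, m2, m3, m6, m7}; Z3 = {m0, m2, m3, m4, m6, m7}; fixed.
Sat(AF (¬recv → (AG done))) = {m0, m2, m3, m4, m6, m7}
EF (AF (¬recv → (AG done))): least fixpoint, start Z0 = {m0, m2, m3, m4, m6, m7}, add states with some successor in Z. Already a fixed point.
Sat(EF (AF (¬recv → (AG done)))) = {m0, m2, m3, m4, m6, m7}
m2 ∈ Sat(EF (AF (¬recv → (AG done)))) = {m0, m2, m3, m4, m6, m7}, so the formula holds at m2.

Yes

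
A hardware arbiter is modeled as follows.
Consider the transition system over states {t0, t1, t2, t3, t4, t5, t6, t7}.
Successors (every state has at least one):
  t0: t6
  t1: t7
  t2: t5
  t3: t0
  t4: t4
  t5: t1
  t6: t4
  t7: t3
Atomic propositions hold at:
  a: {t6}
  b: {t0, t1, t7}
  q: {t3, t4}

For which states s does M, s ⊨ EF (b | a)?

Sat(b | a) = {t0, t1, t6, t7}
EF (b | a): least fixpoint, start Z0 = {t0, t1, t6, t7}, add states with some successor in Z. Z1 = {t0, t1, t3, t5, t6, t7}; Z2 = {t0, t1, t2, t3, t5, t6, t7}; fixed.
Sat(EF (b | a)) = {t0, t1, t2, t3, t5, t6, t7}

{t0, t1, t2, t3, t5, t6, t7}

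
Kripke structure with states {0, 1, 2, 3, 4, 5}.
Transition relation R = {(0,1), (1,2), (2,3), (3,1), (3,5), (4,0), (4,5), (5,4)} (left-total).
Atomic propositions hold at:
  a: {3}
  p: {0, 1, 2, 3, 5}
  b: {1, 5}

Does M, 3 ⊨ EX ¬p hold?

Sat(¬p) = {4}
Sat(EX ¬p) = {s : some successor in {4}} = {5}
3 ∉ Sat(EX ¬p) = {5}, so the formula does not hold at 3.

No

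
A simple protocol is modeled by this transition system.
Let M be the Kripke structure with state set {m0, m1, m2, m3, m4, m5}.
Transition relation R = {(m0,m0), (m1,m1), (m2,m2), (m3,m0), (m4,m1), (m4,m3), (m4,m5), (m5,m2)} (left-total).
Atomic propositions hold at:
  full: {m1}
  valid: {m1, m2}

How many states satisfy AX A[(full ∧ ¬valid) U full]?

Sat(¬valid) = {m0, m3, m4, m5}
Sat(full ∧ ¬valid) = ∅
A[(full ∧ ¬valid) U full]: least fixpoint, start Z0 = Sat(full) = {m1}, add states in Sat(full ∧ ¬valid) with every successor in Z. Already a fixed point.
Sat(A[(full ∧ ¬valid) U full]) = {m1}
Sat(AX A[(full ∧ ¬valid) U full]) = {s : every successor in {m1}} = {m1}
|Sat(AX A[(full ∧ ¬valid) U full])| = |{m1}| = 1.

1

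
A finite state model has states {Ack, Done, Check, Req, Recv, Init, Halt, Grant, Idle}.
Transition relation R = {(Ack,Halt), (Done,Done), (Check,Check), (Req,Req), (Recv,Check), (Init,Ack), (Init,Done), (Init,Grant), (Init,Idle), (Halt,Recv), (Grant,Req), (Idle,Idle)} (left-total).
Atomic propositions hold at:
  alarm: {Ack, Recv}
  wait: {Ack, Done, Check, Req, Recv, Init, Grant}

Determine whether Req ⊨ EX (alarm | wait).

Sat(alarm | wait) = {Ack, Done, Check, Req, Recv, Init, Grant}
Sat(EX (alarm | wait)) = {s : some successor in {Ack, Done, Check, Req, Recv, Init, Grant}} = {Done, Check, Req, Recv, Init, Halt, Grant}
Req ∈ Sat(EX (alarm | wait)) = {Done, Check, Req, Recv, Init, Halt, Grant}, so the formula holds at Req.

Yes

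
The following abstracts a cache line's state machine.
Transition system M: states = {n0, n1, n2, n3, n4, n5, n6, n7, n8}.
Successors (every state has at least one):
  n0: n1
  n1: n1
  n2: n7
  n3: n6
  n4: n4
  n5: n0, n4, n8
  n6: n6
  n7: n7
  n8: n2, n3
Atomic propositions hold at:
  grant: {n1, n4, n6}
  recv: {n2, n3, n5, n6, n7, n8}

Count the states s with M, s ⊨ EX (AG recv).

AG recv: greatest fixpoint, start Z0 = {n2, n3, n5, n6, n7, n8}, keep only states in Sat with every successor in Z. Z1 = {n2, n3, n6, n7, n8}; fixed.
Sat(AG recv) = {n2, n3, n6, n7, n8}
Sat(EX (AG recv)) = {s : some successor in {n2, n3, n6, n7, n8}} = {n2, n3, n5, n6, n7, n8}
|Sat(EX (AG recv))| = |{n2, n3, n5, n6, n7, n8}| = 6.

6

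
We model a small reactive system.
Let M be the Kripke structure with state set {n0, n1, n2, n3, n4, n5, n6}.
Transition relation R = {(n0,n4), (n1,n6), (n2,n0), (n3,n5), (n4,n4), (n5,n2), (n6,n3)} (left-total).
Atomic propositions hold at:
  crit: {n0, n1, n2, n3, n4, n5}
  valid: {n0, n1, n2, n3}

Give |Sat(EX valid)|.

Sat(EX valid) = {s : some successor in {n0, n1, n2, n3}} = {n2, n5, n6}
|Sat(EX valid)| = |{n2, n5, n6}| = 3.

3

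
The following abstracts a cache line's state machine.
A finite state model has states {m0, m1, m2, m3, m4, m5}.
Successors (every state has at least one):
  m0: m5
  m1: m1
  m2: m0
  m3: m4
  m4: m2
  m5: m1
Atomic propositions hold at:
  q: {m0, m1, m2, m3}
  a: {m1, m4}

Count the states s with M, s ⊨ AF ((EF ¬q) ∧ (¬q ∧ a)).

Sat(¬q) = {m4, m5}
EF ¬q: least fixpoint, start Z0 = {m4, m5}, add states with some successor in Z. Z1 = {m0, m3, m4, m5}; Z2 = {m0, m2, m3, m4, m5}; fixed.
Sat(EF ¬q) = {m0, m2, m3, m4, m5}
Sat(¬q ∧ a) = {m4}
Sat((EF ¬q) ∧ (¬q ∧ a)) = {m4}
AF ((EF ¬q) ∧ (¬q ∧ a)): least fixpoint, start Z0 = {m4}, add states with every successor in Z. Z1 = {m3, m4}; fixed.
Sat(AF ((EF ¬q) ∧ (¬q ∧ a))) = {m3, m4}
|Sat(AF ((EF ¬q) ∧ (¬q ∧ a)))| = |{m3, m4}| = 2.

2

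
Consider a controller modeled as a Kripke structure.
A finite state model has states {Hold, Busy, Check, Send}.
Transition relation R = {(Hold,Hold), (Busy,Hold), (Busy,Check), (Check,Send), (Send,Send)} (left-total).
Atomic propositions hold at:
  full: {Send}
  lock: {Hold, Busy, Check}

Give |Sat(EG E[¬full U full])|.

Sat(¬full) = {Hold, Busy, Check}
E[¬full U full]: least fixpoint, start Z0 = Sat(full) = {Send}, add states in Sat(¬full) with some successor in Z. Z1 = {Check, Send}; Z2 = {Busy, Check, Send}; fixed.
Sat(E[¬full U full]) = {Busy, Check, Send}
EG E[¬full U full]: greatest fixpoint, start Z0 = {Busy, Check, Send}, keep only states in Sat with some successor in Z. Already a fixed point.
Sat(EG E[¬full U full]) = {Busy, Check, Send}
|Sat(EG E[¬full U full])| = |{Busy, Check, Send}| = 3.

3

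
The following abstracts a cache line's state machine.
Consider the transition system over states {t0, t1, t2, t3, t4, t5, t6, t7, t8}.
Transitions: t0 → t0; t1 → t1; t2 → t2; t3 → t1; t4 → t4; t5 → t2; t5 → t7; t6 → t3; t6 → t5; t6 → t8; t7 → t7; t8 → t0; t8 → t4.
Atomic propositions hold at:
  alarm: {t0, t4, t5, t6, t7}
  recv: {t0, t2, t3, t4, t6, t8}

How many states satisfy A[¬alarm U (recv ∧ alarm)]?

Sat(¬alarm) = {t1, t2, t3, t8}
Sat(recv ∧ alarm) = {t0, t4, t6}
A[¬alarm U (recv ∧ alarm)]: least fixpoint, start Z0 = Sat((recv ∧ alarm)) = {t0, t4, t6}, add states in Sat(¬alarm) with every successor in Z. Z1 = {t0, t4, t6, t8}; fixed.
Sat(A[¬alarm U (recv ∧ alarm)]) = {t0, t4, t6, t8}
|Sat(A[¬alarm U (recv ∧ alarm)])| = |{t0, t4, t6, t8}| = 4.

4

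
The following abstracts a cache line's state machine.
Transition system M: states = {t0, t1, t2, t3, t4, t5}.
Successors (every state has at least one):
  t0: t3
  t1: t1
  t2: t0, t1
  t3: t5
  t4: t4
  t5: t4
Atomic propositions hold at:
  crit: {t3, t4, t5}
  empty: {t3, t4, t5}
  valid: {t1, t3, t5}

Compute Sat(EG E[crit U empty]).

E[crit U empty]: least fixpoint, start Z0 = Sat(empty) = {t3, t4, t5}, add states in Sat(crit) with some successor in Z. Already a fixed point.
Sat(E[crit U empty]) = {t3, t4, t5}
EG E[crit U empty]: greatest fixpoint, start Z0 = {t3, t4, t5}, keep only states in Sat with some successor in Z. Already a fixed point.
Sat(EG E[crit U empty]) = {t3, t4, t5}

{t3, t4, t5}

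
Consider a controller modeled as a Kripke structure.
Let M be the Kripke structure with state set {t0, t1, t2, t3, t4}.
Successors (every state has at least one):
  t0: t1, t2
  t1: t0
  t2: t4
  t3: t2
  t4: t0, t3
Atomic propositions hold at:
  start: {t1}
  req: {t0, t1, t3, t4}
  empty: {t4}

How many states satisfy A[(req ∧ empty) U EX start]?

1

Sat(req ∧ empty) = {t4}
Sat(EX start) = {s : some successor in {t1}} = {t0}
A[(req ∧ empty) U EX start]: least fixpoint, start Z0 = Sat(EX start) = {t0}, add states in Sat(req ∧ empty) with every successor in Z. Already a fixed point.
Sat(A[(req ∧ empty) U EX start]) = {t0}
|Sat(A[(req ∧ empty) U EX start])| = |{t0}| = 1.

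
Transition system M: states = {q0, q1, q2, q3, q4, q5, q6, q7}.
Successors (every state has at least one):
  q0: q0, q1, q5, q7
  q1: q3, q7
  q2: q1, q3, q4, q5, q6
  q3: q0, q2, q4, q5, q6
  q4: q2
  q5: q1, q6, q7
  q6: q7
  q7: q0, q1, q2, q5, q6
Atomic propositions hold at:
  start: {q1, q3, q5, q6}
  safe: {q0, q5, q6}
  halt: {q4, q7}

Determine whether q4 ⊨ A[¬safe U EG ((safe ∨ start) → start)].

Sat(¬safe) = {q1, q2, q3, q4, q7}
Sat(safe ∨ start) = {q0, q1, q3, q5, q6}
Sat((safe ∨ start) → start) = {q1, q2, q3, q4, q5, q6, q7}
EG ((safe ∨ start) → start): greatest fixpoint, start Z0 = {q1, q2, q3, q4, q5, q6, q7}, keep only states in Sat with some successor in Z. Already a fixed point.
Sat(EG ((safe ∨ start) → start)) = {q1, q2, q3, q4, q5, q6, q7}
A[¬safe U EG ((safe ∨ start) → start)]: least fixpoint, start Z0 = Sat(EG ((safe ∨ start) → start)) = {q1, q2, q3, q4, q5, q6, q7}, add states in Sat(¬safe) with every successor in Z. Already a fixed point.
Sat(A[¬safe U EG ((safe ∨ start) → start)]) = {q1, q2, q3, q4, q5, q6, q7}
q4 ∈ Sat(A[¬safe U EG ((safe ∨ start) → start)]) = {q1, q2, q3, q4, q5, q6, q7}, so the formula holds at q4.

Yes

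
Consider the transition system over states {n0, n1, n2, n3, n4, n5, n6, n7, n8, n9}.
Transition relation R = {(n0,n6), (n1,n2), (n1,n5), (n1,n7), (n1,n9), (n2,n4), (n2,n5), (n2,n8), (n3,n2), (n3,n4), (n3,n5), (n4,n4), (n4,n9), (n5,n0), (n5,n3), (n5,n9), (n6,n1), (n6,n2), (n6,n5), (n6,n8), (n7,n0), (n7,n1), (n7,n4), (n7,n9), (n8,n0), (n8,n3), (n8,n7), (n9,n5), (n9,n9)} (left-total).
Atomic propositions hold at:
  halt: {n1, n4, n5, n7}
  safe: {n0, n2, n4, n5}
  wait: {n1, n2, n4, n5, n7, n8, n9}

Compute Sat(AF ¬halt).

{n0, n2, n3, n5, n6, n8, n9}

Sat(¬halt) = {n0, n2, n3, n6, n8, n9}
AF ¬halt: least fixpoint, start Z0 = {n0, n2, n3, n6, n8, n9}, add states with every successor in Z. Z1 = {n0, n2, n3, n5, n6, n8, n9}; fixed.
Sat(AF ¬halt) = {n0, n2, n3, n5, n6, n8, n9}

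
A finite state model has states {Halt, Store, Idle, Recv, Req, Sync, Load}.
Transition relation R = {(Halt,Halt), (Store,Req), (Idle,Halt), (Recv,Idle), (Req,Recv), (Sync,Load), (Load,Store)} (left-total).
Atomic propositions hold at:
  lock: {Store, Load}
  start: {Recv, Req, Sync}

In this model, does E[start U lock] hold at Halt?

E[start U lock]: least fixpoint, start Z0 = Sat(lock) = {Store, Load}, add states in Sat(start) with some successor in Z. Z1 = {Store, Sync, Load}; fixed.
Sat(E[start U lock]) = {Store, Sync, Load}
Halt ∉ Sat(E[start U lock]) = {Store, Sync, Load}, so the formula does not hold at Halt.

No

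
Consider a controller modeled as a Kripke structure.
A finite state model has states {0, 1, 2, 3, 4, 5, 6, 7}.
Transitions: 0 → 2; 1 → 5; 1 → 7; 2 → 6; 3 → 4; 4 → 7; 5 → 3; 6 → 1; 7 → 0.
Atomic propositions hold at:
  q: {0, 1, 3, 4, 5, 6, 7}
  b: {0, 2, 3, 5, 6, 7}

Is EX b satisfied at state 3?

Sat(EX b) = {s : some successor in {0, 2, 3, 5, 6, 7}} = {0, 1, 2, 4, 5, 7}
3 ∉ Sat(EX b) = {0, 1, 2, 4, 5, 7}, so the formula does not hold at 3.

No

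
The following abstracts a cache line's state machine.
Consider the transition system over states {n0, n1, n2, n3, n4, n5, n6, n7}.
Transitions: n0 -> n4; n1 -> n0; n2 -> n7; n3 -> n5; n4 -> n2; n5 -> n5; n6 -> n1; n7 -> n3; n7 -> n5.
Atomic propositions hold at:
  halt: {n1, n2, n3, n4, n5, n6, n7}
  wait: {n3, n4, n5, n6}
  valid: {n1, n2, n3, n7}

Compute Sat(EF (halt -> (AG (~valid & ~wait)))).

Sat(~valid) = {n0, n4, n5, n6}
Sat(~wait) = {n0, n1, n2, n7}
Sat(~valid & ~wait) = {n0}
AG (~valid & ~wait): greatest fixpoint, start Z0 = {n0}, keep only states in Sat with every successor in Z. Z1 = ∅; fixed.
Sat(AG (~valid & ~wait)) = ∅
Sat(halt -> (AG (~valid & ~wait))) = {n0}
EF (halt -> (AG (~valid & ~wait))): least fixpoint, start Z0 = {n0}, add states with some successor in Z. Z1 = {n0, n1}; Z2 = {n0, n1, n6}; fixed.
Sat(EF (halt -> (AG (~valid & ~wait)))) = {n0, n1, n6}

{n0, n1, n6}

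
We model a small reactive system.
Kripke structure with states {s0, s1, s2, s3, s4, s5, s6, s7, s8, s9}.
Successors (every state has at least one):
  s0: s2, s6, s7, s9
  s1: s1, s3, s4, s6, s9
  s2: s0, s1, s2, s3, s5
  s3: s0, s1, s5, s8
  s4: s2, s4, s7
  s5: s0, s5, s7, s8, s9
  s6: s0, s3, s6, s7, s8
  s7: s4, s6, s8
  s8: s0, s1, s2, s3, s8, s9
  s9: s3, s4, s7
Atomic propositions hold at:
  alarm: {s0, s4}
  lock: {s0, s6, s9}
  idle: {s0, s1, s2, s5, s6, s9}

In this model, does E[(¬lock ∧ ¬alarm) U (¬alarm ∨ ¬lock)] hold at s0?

No

Sat(¬lock) = {s1, s2, s3, s4, s5, s7, s8}
Sat(¬alarm) = {s1, s2, s3, s5, s6, s7, s8, s9}
Sat(¬lock ∧ ¬alarm) = {s1, s2, s3, s5, s7, s8}
Sat(¬alarm ∨ ¬lock) = {s1, s2, s3, s4, s5, s6, s7, s8, s9}
E[(¬lock ∧ ¬alarm) U (¬alarm ∨ ¬lock)]: least fixpoint, start Z0 = Sat((¬alarm ∨ ¬lock)) = {s1, s2, s3, s4, s5, s6, s7, s8, s9}, add states in Sat(¬lock ∧ ¬alarm) with some successor in Z. Already a fixed point.
Sat(E[(¬lock ∧ ¬alarm) U (¬alarm ∨ ¬lock)]) = {s1, s2, s3, s4, s5, s6, s7, s8, s9}
s0 ∉ Sat(E[(¬lock ∧ ¬alarm) U (¬alarm ∨ ¬lock)]) = {s1, s2, s3, s4, s5, s6, s7, s8, s9}, so the formula does not hold at s0.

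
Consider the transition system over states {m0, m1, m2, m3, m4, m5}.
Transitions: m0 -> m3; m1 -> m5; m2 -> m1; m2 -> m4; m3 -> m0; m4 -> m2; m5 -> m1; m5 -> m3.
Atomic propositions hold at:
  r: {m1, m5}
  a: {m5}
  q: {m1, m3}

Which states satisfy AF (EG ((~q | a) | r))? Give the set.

Sat(~q) = {m0, m2, m4, m5}
Sat(~q | a) = {m0, m2, m4, m5}
Sat((~q | a) | r) = {m0, m1, m2, m4, m5}
EG ((~q | a) | r): greatest fixpoint, start Z0 = {m0, m1, m2, m4, m5}, keep only states in Sat with some successor in Z. Z1 = {m1, m2, m4, m5}; fixed.
Sat(EG ((~q | a) | r)) = {m1, m2, m4, m5}
AF (EG ((~q | a) | r)): least fixpoint, start Z0 = {m1, m2, m4, m5}, add states with every successor in Z. Already a fixed point.
Sat(AF (EG ((~q | a) | r))) = {m1, m2, m4, m5}

{m1, m2, m4, m5}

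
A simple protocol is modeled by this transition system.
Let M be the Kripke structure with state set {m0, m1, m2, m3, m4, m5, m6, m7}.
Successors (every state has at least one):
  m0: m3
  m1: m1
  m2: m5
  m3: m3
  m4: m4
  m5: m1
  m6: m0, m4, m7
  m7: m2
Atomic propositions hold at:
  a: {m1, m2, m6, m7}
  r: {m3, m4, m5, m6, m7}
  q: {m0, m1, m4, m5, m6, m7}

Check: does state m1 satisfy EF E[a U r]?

E[a U r]: least fixpoint, start Z0 = Sat(r) = {m3, m4, m5, m6, m7}, add states in Sat(a) with some successor in Z. Z1 = {m2, m3, m4, m5, m6, m7}; fixed.
Sat(E[a U r]) = {m2, m3, m4, m5, m6, m7}
EF E[a U r]: least fixpoint, start Z0 = {m2, m3, m4, m5, m6, m7}, add states with some successor in Z. Z1 = {m0, m2, m3, m4, m5, m6, m7}; fixed.
Sat(EF E[a U r]) = {m0, m2, m3, m4, m5, m6, m7}
m1 ∉ Sat(EF E[a U r]) = {m0, m2, m3, m4, m5, m6, m7}, so the formula does not hold at m1.

No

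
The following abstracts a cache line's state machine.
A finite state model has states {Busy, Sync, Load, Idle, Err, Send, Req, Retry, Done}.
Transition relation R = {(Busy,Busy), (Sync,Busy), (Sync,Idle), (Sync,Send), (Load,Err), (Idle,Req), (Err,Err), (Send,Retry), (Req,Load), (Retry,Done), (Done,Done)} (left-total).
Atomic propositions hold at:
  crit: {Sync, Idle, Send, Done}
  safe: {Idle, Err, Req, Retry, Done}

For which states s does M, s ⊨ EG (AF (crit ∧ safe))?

{Send, Retry, Done}

Sat(crit ∧ safe) = {Idle, Done}
AF (crit ∧ safe): least fixpoint, start Z0 = {Idle, Done}, add states with every successor in Z. Z1 = {Idle, Retry, Done}; Z2 = {Idle, Send, Retry, Done}; fixed.
Sat(AF (crit ∧ safe)) = {Idle, Send, Retry, Done}
EG (AF (crit ∧ safe)): greatest fixpoint, start Z0 = {Idle, Send, Retry, Done}, keep only states in Sat with some successor in Z. Z1 = {Send, Retry, Done}; fixed.
Sat(EG (AF (crit ∧ safe))) = {Send, Retry, Done}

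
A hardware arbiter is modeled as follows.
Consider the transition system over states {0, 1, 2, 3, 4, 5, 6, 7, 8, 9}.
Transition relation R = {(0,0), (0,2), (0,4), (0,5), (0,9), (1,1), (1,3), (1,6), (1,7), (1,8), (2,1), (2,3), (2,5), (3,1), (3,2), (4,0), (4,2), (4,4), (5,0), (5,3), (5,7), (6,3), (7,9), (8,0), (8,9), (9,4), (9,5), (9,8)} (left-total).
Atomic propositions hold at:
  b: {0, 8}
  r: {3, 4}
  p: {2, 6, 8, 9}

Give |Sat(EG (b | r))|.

3

Sat(b | r) = {0, 3, 4, 8}
EG (b | r): greatest fixpoint, start Z0 = {0, 3, 4, 8}, keep only states in Sat with some successor in Z. Z1 = {0, 4, 8}; fixed.
Sat(EG (b | r)) = {0, 4, 8}
|Sat(EG (b | r))| = |{0, 4, 8}| = 3.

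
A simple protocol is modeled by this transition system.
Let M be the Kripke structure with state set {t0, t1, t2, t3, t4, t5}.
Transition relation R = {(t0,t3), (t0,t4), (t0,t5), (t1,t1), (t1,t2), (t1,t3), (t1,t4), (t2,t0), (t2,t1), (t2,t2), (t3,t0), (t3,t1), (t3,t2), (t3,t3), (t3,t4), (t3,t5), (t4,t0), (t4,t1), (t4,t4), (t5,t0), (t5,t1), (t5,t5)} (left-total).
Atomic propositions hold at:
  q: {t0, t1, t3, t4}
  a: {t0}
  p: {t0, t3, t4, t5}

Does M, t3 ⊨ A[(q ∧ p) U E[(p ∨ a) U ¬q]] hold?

Yes

Sat(q ∧ p) = {t0, t3, t4}
Sat(p ∨ a) = {t0, t3, t4, t5}
Sat(¬q) = {t2, t5}
E[(p ∨ a) U ¬q]: least fixpoint, start Z0 = Sat(¬q) = {t2, t5}, add states in Sat(p ∨ a) with some successor in Z. Z1 = {t0, t2, t3, t5}; Z2 = {t0, t2, t3, t4, t5}; fixed.
Sat(E[(p ∨ a) U ¬q]) = {t0, t2, t3, t4, t5}
A[(q ∧ p) U E[(p ∨ a) U ¬q]]: least fixpoint, start Z0 = Sat(E[(p ∨ a) U ¬q]) = {t0, t2, t3, t4, t5}, add states in Sat(q ∧ p) with every successor in Z. Already a fixed point.
Sat(A[(q ∧ p) U E[(p ∨ a) U ¬q]]) = {t0, t2, t3, t4, t5}
t3 ∈ Sat(A[(q ∧ p) U E[(p ∨ a) U ¬q]]) = {t0, t2, t3, t4, t5}, so the formula holds at t3.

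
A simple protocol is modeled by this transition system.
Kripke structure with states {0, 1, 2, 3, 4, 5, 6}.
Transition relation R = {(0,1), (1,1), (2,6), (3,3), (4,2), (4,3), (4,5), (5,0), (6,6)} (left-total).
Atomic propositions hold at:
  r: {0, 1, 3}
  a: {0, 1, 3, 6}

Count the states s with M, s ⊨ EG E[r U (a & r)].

Sat(a & r) = {0, 1, 3}
E[r U (a & r)]: least fixpoint, start Z0 = Sat((a & r)) = {0, 1, 3}, add states in Sat(r) with some successor in Z. Already a fixed point.
Sat(E[r U (a & r)]) = {0, 1, 3}
EG E[r U (a & r)]: greatest fixpoint, start Z0 = {0, 1, 3}, keep only states in Sat with some successor in Z. Already a fixed point.
Sat(EG E[r U (a & r)]) = {0, 1, 3}
|Sat(EG E[r U (a & r)])| = |{0, 1, 3}| = 3.

3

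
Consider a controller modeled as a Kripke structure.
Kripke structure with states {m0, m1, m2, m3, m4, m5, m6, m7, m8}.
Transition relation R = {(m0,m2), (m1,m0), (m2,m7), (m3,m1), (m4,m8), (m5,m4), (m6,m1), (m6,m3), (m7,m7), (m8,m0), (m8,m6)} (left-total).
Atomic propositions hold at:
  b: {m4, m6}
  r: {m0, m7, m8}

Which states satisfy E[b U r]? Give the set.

E[b U r]: least fixpoint, start Z0 = Sat(r) = {m0, m7, m8}, add states in Sat(b) with some successor in Z. Z1 = {m0, m4, m7, m8}; fixed.
Sat(E[b U r]) = {m0, m4, m7, m8}

{m0, m4, m7, m8}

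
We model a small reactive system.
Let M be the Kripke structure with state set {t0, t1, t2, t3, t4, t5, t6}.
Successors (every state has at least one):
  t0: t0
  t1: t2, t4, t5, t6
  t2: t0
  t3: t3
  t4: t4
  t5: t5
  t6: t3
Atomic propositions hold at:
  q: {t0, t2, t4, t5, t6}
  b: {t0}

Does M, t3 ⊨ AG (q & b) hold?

Sat(q & b) = {t0}
AG (q & b): greatest fixpoint, start Z0 = {t0}, keep only states in Sat with every successor in Z. Already a fixed point.
Sat(AG (q & b)) = {t0}
t3 ∉ Sat(AG (q & b)) = {t0}, so the formula does not hold at t3.

No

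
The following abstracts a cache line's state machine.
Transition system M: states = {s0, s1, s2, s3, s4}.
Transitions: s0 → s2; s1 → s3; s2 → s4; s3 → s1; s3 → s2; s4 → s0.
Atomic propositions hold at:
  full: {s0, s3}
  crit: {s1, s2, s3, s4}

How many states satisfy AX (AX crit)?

Sat(AX crit) = {s : every successor in {s1, s2, s3, s4}} = {s0, s1, s2, s3}
Sat(AX (AX crit)) = {s : every successor in {s0, s1, s2, s3}} = {s0, s1, s3, s4}
|Sat(AX (AX crit))| = |{s0, s1, s3, s4}| = 4.

4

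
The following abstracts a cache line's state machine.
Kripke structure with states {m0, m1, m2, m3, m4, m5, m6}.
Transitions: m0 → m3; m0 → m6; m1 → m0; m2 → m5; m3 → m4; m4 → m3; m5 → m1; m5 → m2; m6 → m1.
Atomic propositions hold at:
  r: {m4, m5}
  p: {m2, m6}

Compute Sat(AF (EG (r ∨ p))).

Sat(r ∨ p) = {m2, m4, m5, m6}
EG (r ∨ p): greatest fixpoint, start Z0 = {m2, m4, m5, m6}, keep only states in Sat with some successor in Z. Z1 = {m2, m5}; fixed.
Sat(EG (r ∨ p)) = {m2, m5}
AF (EG (r ∨ p)): least fixpoint, start Z0 = {m2, m5}, add states with every successor in Z. Already a fixed point.
Sat(AF (EG (r ∨ p))) = {m2, m5}

{m2, m5}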